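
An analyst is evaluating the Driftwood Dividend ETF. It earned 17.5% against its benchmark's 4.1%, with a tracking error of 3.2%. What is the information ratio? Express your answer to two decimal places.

IR = (Rp − Rb) / TE = (17.5% − 4.1%) / 3.2% = 13.40% / 3.2% = 4.1875

4.19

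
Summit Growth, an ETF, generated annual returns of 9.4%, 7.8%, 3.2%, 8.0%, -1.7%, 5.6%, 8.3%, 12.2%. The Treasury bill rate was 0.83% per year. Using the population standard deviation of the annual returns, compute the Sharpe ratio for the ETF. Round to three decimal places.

r̄ = (9.4 + 7.8 + 3.2 + 8 − 1.7 + 5.6 + 8.3 + 12.2) / 8 = 6.6000%
Σ(r − r̄)² = 126.9400; population σ = √(126.9400/8) = 3.9834%
Sharpe = (r̄ − rf) / σ = (6.6000 − 0.83) / 3.9834 = 5.7700 / 3.9834 = 1.4485

1.449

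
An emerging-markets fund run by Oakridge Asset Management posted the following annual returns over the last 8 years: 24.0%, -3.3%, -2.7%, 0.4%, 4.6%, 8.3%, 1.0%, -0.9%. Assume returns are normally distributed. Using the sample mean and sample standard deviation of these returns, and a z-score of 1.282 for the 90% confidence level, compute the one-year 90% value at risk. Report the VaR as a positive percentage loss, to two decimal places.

7.57

Mean return r̄ = 31.40 / 8 = 3.9250%
Sample σ = √[Σ(r − r̄)² / 7] = √[562.9550 / 7] = √80.4221 = 8.9678%
VaR = −(r̄ − z·σ) = −(3.9250 − 1.282 × 8.9678) = −(-7.5717) = 7.5717%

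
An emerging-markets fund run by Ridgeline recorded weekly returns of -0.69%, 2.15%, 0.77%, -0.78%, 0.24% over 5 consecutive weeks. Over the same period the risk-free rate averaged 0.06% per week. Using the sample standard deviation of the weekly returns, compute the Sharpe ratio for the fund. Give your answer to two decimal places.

r̄ = (-0.69 + 2.15 + 0.77 − 0.78 + 0.24) / 5 = 1.690 / 5 = 0.3380%
Sample std dev = √[5.7863 / 4] = 1.2027%
Sharpe = (r̄ − rf) / σ = (0.3380 − 0.06) / 1.2027 = 0.2780 / 1.2027 = 0.2311

0.23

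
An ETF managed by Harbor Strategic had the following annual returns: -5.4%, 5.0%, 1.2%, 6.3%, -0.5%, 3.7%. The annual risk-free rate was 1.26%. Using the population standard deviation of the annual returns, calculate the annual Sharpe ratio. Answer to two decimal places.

r̄ = (-5.4 + 5 + 1.2 + 6.3 − 0.5 + 3.7) / 6 = 1.7167%
Σ(r − r̄)² = 91.5483; population σ = √(91.5483/6) = 3.9062%
Sharpe = (r̄ − rf) / σ = (1.7167 − 1.26) / 3.9062 = 0.4567 / 3.9062 = 0.1169

0.12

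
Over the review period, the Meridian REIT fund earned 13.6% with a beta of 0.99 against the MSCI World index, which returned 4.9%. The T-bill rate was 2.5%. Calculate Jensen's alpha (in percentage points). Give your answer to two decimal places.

CAPM expected return = Rf + β(Rm − Rf) = 2.5% + 0.99 × (4.9% − 2.5%) = 2.5 + 0.99 × 2.40 = 4.8760%
Jensen's α = Rp − E[R] = 13.6% − 4.8760% = 8.7240

8.72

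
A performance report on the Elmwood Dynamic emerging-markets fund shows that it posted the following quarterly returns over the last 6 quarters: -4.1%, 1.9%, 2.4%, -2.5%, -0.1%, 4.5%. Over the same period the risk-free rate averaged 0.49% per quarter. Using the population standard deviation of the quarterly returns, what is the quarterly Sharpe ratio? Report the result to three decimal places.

-0.048

μ = (-4.1 + 1.9 + 2.4 − 2.5 − 0.1 + 4.5) / 6 = 2.10 / 6 = 0.3500%
Σ(r − μ)² = (-4.1 − 0.3500)² + (1.9 − 0.3500)² + (2.4 − 0.3500)² + … = 51.9550
σ = √[51.9550 / 6] = 2.9426%
Sharpe = (μ − rf) / σ = (0.3500 − 0.49) / 2.9426 = -0.1400 / 2.9426 = -0.0476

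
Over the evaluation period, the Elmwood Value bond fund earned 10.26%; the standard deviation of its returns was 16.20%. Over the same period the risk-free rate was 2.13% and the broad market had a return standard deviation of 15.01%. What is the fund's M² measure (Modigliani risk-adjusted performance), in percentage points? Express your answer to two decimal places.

Sharpe = (Rp − Rf) / σp = (10.26% − 2.13%) / 16.20% = 0.5019
M² = Rf + Sharpe × σm = 2.13% + 0.5019 × 15.01% = 9.6635%

9.66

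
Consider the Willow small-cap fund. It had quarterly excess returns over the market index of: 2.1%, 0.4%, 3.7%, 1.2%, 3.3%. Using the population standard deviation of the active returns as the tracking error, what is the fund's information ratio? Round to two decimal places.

r̄ = (2.1 + 0.4 + 3.7 + 1.2 + 3.3) / 5 = 10.70 / 5 = 2.1400%
Σ(r − r̄)² = (2.1 − 2.1400)² + (0.4 − 2.1400)² + (3.7 − 2.1400)² + … = 7.6920
σ = √[7.6920 / 5] = 1.2403%
IR = r̄ / tracking error = 2.1400 / 1.2403 = 1.7254

1.73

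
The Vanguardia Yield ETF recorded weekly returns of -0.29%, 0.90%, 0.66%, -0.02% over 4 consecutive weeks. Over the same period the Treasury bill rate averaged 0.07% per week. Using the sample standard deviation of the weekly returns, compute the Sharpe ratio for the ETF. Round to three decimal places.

0.433

r̄ = (-0.29 + 0.9 + 0.66 − 0.02) / 4 = 1.250 / 4 = 0.3125%
Σ(r − r̄)² = (-0.29 − 0.3125)² + (0.9 − 0.3125)² + … = 0.9395
sample σ = √(0.9395 / 3) = √0.3132 = 0.5596%
Sharpe = (r̄ − rf) / σ = (0.3125 − 0.07) / 0.5596 = 0.2425 / 0.5596 = 0.4333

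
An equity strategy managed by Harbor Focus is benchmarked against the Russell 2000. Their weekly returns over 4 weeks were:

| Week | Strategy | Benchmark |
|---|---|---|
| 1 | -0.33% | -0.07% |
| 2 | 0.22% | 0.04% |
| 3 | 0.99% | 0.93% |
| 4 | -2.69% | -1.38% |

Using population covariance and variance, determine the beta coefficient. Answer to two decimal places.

r̄p = -0.4525%,  r̄m = -0.1200%
Cov = Σ(rp − r̄p)(rm − r̄m) / 4 = 1.1119
Var(rm) = Σ(rm − r̄m)² / 4 = 0.6796
β = Cov / Var = 1.1119 / 0.6796 = 1.6361

1.64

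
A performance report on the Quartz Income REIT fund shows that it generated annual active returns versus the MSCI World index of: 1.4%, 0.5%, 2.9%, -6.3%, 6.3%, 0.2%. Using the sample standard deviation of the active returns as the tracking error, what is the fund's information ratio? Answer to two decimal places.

r̄ = (1.4 + 0.5 + 2.9 − 6.3 + 6.3 + 0.2) / 6 = 0.8333%
Sample std dev = √[85.8733 / 5] = 4.1442%
IR = r̄ / tracking error = 0.8333 / 4.1442 = 0.2011

0.20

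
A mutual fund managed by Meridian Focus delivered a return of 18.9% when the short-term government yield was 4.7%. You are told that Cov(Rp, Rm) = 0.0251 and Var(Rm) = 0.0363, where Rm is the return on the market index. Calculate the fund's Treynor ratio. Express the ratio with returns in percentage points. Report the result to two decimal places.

β = Cov / Var = 0.0251 / 0.0363 = 0.6915
Treynor = (Rp − Rf) / β = (18.9% − 4.7%) / 0.6915 = 14.20 / 0.6915 = 20.5351

20.54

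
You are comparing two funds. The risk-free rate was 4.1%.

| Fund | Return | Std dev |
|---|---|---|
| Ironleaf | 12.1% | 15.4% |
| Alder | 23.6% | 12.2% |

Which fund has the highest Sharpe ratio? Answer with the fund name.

Ironleaf: Sharpe ratio = (12.1% − 4.1%) / 15.4% = 0.519
Alder: Sharpe ratio = (23.6% − 4.1%) / 12.2% = 1.598
Highest: Alder (1.598).

Alder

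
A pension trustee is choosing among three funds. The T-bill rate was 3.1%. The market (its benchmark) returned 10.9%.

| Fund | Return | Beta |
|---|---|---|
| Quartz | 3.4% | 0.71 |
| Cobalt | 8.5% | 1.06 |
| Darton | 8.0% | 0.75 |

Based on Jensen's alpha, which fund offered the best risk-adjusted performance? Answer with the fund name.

Darton

Quartz: α = 3.4% − [3.1% + 0.71 × (10.9% − 3.1%)] = -5.238
Cobalt: α = 8.5% − [3.1% + 1.06 × (10.9% − 3.1%)] = -2.868
Darton: α = 8.0% − [3.1% + 0.75 × (10.9% − 3.1%)] = -0.950
Highest: Darton (-0.950).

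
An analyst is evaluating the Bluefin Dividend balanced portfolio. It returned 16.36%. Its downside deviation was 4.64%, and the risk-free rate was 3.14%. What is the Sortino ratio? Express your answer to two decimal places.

2.85

Sortino = (Rp − Rf) / σd = (16.36% − 3.14%) / 4.64% = 13.22% / 4.64% = 2.8491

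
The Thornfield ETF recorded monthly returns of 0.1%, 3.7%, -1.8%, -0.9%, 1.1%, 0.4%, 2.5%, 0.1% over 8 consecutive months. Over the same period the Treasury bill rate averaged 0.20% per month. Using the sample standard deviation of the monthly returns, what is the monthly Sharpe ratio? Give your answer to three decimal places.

0.254

μ = (0.1 + 3.7 − 1.8 − 0.9 + 1.1 + 0.4 + 2.5 + 0.1) / 8 = 0.6500%
Σ(r − μ)² = (0.1 − 0.6500)² + (3.7 − 0.6500)² + … = 22.0000
σ = √[22.0000 / 7] = 1.7728%
Sharpe = (μ − rf) / σ = (0.6500 − 0.2) / 1.7728 = 0.4500 / 1.7728 = 0.2538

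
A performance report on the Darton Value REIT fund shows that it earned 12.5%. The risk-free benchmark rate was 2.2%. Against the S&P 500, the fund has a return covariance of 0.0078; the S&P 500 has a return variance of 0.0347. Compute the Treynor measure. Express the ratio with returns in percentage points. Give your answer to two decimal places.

β = Cov / Var = 0.0078 / 0.0347 = 0.2248
Treynor = (Rp − Rf) / β = (12.5% − 2.2%) / 0.2248 = 10.30 / 0.2248 = 45.8185

45.82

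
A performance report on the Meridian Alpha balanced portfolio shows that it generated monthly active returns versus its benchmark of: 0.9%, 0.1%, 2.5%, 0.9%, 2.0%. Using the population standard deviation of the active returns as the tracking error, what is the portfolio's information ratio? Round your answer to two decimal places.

1.49

Mean return r̄ = 6.40 / 5 = 1.2800%
Population std dev = √[3.6880 / 5] = 0.8588%
IR = r̄ / tracking error = 1.2800 / 0.8588 = 1.4905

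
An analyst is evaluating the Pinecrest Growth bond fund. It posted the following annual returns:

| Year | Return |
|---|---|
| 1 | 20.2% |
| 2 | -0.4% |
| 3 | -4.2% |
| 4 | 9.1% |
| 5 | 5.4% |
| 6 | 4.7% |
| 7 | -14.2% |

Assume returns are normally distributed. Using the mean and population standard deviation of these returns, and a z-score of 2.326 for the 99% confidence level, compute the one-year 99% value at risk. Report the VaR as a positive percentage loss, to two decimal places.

Mean return μ = 20.60 / 7 = 2.9429%
Σ(r − μ)² = (20.2 − 2.9429)² + (-0.4 − 2.9429)² + … = 700.9171
population σ = √(700.9171 / 7) = √100.1310 = 10.0065%
VaR = −(μ − z·σ) = −(2.9429 − 2.326 × 10.0065) = −(-20.3322) = 20.3322%

20.33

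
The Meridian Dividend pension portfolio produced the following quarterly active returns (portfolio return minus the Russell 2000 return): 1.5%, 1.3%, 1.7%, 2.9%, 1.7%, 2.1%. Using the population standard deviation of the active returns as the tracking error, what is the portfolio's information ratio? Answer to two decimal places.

3.58

μ = (1.5 + 1.3 + 1.7 + 2.9 + 1.7 + 2.1) / 6 = 1.8667%
Σ(r − μ)² = (1.5 − 1.8667)² + (1.3 − 1.8667)² + … = 1.6333
population σ = √(1.6333 / 6) = √0.2722 = 0.5217%
IR = μ / tracking error = 1.8667 / 0.5217 = 3.5781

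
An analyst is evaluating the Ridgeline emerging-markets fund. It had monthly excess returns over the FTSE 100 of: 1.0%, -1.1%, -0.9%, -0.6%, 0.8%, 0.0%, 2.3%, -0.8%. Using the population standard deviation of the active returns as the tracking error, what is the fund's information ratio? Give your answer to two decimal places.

0.08

Mean return r̄ = 0.70 / 8 = 0.0875%
Σ(r − r̄)² = (1 − 0.0875)² + (-1.1 − 0.0875)² + (-0.9 − 0.0875)² + … = 9.8888
population σ = √(9.8888 / 8) = √1.2361 = 1.1118%
IR = r̄ / tracking error = 0.0875 / 1.1118 = 0.0787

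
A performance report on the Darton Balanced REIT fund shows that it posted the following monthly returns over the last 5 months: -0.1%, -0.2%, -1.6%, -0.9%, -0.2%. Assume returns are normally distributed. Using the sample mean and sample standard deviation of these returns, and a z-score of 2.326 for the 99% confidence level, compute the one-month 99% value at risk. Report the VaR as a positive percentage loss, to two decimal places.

2.10

μ = (-0.1 − 0.2 − 1.6 − 0.9 − 0.2) / 5 = -0.6000%
Sample std dev = √[1.6600 / 4] = 0.6442%
VaR = −(μ − z·σ) = −(-0.6000 − 2.326 × 0.6442) = −(-2.0984) = 2.0984%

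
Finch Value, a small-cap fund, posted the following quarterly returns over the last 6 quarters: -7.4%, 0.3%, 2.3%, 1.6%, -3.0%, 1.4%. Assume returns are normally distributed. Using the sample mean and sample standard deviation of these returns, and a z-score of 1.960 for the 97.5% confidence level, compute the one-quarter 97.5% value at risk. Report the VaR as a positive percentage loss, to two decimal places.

8.12

r̄ = (-7.4 + 0.3 + 2.3 + 1.6 − 3 + 1.4) / 6 = -4.80 / 6 = -0.8000%
Σ(r − r̄)² = (-7.4 − (-0.8000))² + (0.3 − (-0.8000))² + … = 69.8200
sample σ = √(69.8200 / 5) = √13.9640 = 3.7368%
VaR = −(r̄ − z·σ) = −(-0.8000 − 1.960 × 3.7368) = −(-8.1241) = 8.1241%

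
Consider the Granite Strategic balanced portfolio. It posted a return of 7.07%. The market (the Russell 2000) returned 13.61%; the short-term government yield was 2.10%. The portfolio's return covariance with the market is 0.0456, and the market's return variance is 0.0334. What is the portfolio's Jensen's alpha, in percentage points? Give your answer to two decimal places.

-10.74

β = Cov / Var = 0.0456 / 0.0334 = 1.3653
E[R] = Rf + β(Rm − Rf) = 2.10% + 1.3653 × (13.61% − 2.10%) = 17.8146%
α = Rp − E[R] = 7.07% − 17.8146% = -10.7446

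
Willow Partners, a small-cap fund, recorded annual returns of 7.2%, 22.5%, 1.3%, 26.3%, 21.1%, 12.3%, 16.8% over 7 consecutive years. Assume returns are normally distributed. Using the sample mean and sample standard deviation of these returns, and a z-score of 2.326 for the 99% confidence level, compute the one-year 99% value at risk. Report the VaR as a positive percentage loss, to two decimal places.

5.43

r̄ = (7.2 + 22.5 + 1.3 + 26.3 + 21.1 + 12.3 + 16.8) / 7 = 107.50 / 7 = 15.3571%
Sample σ = √[Σ(r − r̄)² / 6] = √[479.3171 / 6] = √79.8862 = 8.9379%
VaR = −(r̄ − z·σ) = −(15.3571 − 2.326 × 8.9379) = −(-5.4325) = 5.4325%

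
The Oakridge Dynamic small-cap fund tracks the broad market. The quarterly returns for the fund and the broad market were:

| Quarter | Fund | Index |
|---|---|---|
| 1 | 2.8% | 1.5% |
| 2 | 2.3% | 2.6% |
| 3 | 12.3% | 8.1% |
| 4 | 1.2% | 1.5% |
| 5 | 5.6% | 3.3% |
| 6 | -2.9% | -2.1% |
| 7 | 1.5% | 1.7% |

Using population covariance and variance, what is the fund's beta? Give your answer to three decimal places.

r̄p = 3.2571%,  r̄m = 2.3714%
Cov = Σ(rp − r̄p)(rm − r̄m) / 7 = 12.0945
Var(rm) = Σ(rm − r̄m)² / 7 = 7.9563
β = Cov / Var = 12.0945 / 7.9563 = 1.5201

1.520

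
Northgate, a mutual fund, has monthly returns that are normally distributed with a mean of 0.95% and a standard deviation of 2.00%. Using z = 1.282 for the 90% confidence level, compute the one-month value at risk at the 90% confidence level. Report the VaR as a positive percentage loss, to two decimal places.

1.61

VaR (as % loss) = −(μ − z·σ) = −(0.95% − 1.282 × 2.00%) = −(-1.6140%) = 1.6140%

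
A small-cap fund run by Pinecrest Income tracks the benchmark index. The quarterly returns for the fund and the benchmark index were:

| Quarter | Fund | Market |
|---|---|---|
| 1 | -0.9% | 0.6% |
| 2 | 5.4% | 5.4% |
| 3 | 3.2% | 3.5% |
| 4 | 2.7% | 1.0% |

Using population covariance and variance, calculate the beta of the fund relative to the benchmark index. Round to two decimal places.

r̄p = 2.6000%,  r̄m = 2.6250%
Cov = Σ(rp − r̄p)(rm − r̄m) / 4 = 3.8050
Var(rm) = Σ(rm − r̄m)² / 4 = 3.8019
β = Cov / Var = 3.8050 / 3.8019 = 1.0008

1.00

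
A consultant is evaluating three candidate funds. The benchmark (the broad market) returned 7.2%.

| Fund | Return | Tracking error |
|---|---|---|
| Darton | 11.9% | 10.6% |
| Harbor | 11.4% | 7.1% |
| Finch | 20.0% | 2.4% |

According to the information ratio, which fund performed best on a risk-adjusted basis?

Finch

Darton: IR = (11.9% − 7.2%) / 10.6% = 0.443
Harbor: IR = (11.4% − 7.2%) / 7.1% = 0.592
Finch: IR = (20.0% − 7.2%) / 2.4% = 5.333
Highest: Finch (5.333).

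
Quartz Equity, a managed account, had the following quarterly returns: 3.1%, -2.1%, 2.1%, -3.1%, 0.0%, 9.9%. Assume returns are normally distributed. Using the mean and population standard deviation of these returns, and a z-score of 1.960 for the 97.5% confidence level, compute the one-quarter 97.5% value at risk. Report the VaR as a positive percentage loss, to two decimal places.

r̄ = (3.1 − 2.1 + 2.1 − 3.1 + 0 + 9.9) / 6 = 9.90 / 6 = 1.6500%
Σ(r − r̄)² = (3.1 − 1.6500)² + (-2.1 − 1.6500)² + … = 109.7150
σ = √[109.7150 / 6] = 4.2762%
VaR = −(r̄ − z·σ) = −(1.6500 − 1.960 × 4.2762) = −(-6.7314) = 6.7314%

6.73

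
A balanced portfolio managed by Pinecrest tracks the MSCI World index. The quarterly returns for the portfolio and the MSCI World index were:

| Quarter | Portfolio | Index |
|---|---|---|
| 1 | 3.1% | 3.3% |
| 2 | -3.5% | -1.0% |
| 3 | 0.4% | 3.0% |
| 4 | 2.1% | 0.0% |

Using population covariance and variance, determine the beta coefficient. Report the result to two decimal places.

0.88

r̄p = 0.5250%,  r̄m = 1.3250%
Cov = Σ(rp − r̄p)(rm − r̄m) / 4 = 3.0369
Var(rm) = Σ(rm − r̄m)² / 4 = 3.4669
β = Cov / Var = 3.0369 / 3.4669 = 0.8760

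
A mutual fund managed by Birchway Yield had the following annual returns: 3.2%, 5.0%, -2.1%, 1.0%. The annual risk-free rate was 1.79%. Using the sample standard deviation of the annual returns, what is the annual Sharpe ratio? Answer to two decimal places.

0.00

r̄ = (3.2 + 5 − 2.1 + 1) / 4 = 1.7750%
Σ(r − r̄)² = 28.0475; sample σ = √(28.0475/3) = 3.0576%
Sharpe = (r̄ − rf) / σ = (1.7750 − 1.79) / 3.0576 = -0.0150 / 3.0576 = -0.0049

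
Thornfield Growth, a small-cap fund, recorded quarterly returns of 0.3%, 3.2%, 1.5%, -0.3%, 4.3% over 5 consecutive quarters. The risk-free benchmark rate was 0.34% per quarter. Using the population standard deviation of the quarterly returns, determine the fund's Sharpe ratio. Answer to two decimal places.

0.84

r̄ = (0.3 + 3.2 + 1.5 − 0.3 + 4.3) / 5 = 1.8000%
Population std dev = √[14.9600 / 5] = 1.7297%
Sharpe = (r̄ − rf) / σ = (1.8000 − 0.34) / 1.7297 = 1.4600 / 1.7297 = 0.8441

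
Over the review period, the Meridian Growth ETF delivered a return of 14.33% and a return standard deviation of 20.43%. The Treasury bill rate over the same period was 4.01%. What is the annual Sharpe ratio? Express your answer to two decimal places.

Sharpe = (Rp − Rf) / σp = (14.33% − 4.01%) / 20.43% = 10.32% / 20.43% = 0.5051

0.51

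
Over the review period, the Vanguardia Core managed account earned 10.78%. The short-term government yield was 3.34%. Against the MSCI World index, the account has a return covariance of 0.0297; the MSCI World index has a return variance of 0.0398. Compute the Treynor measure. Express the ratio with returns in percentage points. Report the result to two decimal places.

9.97

β = Cov / Var = 0.0297 / 0.0398 = 0.7462
Treynor = (Rp − Rf) / β = (10.78% − 3.34%) / 0.7462 = 7.44 / 0.7462 = 9.9705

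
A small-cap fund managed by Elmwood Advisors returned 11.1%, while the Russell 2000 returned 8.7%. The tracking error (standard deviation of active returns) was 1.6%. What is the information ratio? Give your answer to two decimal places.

1.50

IR = (Rp − Rb) / TE = (11.1% − 8.7%) / 1.6% = 2.40% / 1.6% = 1.5000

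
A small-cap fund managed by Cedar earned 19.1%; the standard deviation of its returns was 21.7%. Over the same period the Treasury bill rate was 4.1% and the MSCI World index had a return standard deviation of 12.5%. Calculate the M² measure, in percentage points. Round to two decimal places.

12.74

Sharpe = (Rp − Rf) / σp = (19.1% − 4.1%) / 21.7% = 0.6912
M² = Rf + Sharpe × σm = 4.1% + 0.6912 × 12.5% = 12.7400%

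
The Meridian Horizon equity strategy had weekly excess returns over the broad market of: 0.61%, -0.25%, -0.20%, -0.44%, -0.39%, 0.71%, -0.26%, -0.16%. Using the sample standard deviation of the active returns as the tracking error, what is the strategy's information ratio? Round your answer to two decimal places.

-0.11

μ = (0.61 − 0.25 − 0.2 − 0.44 − 0.39 + 0.71 − 0.26 − 0.16) / 8 = -0.380 / 8 = -0.0475%
Sample σ = √[Σ(r − μ)² / 7] = √[1.3996 / 7] = √0.1999 = 0.4471%
IR = μ / tracking error = -0.0475 / 0.4471 = -0.1062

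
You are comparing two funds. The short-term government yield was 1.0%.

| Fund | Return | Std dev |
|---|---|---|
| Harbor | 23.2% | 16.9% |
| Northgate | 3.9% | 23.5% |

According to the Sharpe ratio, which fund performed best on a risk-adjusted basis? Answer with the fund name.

Harbor

Harbor: Sharpe ratio = (23.2% − 1.0%) / 16.9% = 1.314
Northgate: Sharpe ratio = (3.9% − 1.0%) / 23.5% = 0.123
Highest: Harbor (1.314).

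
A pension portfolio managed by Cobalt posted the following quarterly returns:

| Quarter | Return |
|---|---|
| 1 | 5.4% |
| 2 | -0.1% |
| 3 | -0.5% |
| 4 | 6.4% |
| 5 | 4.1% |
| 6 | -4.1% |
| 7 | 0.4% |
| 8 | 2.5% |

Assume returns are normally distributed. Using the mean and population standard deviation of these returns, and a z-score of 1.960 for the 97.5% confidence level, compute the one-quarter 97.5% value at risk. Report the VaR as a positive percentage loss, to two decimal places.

4.65

Mean return r̄ = 14.10 / 8 = 1.7625%
Σ(r − r̄)² = (5.4 − 1.7625)² + (-0.1 − 1.7625)² + (-0.5 − 1.7625)² + … = 85.5588
σ = √[85.5588 / 8] = 3.2703%
VaR = −(r̄ − z·σ) = −(1.7625 − 1.960 × 3.2703) = −(-4.6473) = 4.6473%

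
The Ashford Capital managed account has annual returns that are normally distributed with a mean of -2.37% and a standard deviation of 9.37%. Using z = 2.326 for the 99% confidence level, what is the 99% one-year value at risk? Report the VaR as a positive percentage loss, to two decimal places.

VaR (as % loss) = −(μ − z·σ) = −(-2.37% − 2.326 × 9.37%) = −(-24.16462%) = 24.16462%

24.16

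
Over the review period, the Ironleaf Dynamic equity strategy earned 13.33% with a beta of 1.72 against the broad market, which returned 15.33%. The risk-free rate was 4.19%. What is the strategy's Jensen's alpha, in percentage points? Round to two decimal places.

CAPM expected return = Rf + β(Rm − Rf) = 4.19% + 1.72 × (15.33% − 4.19%) = 4.19 + 1.72 × 11.14 = 23.3508%
Jensen's α = Rp − E[R] = 13.33% − 23.3508% = -10.0208

-10.02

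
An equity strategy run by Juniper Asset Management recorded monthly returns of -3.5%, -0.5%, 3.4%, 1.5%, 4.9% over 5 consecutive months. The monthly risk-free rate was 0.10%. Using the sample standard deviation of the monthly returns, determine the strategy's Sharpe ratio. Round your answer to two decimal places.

Mean return μ = 5.80 / 5 = 1.1600%
Sample std dev = √[43.5920 / 4] = 3.3012%
Sharpe = (μ − rf) / σ = (1.1600 − 0.1) / 3.3012 = 1.0600 / 3.3012 = 0.3211

0.32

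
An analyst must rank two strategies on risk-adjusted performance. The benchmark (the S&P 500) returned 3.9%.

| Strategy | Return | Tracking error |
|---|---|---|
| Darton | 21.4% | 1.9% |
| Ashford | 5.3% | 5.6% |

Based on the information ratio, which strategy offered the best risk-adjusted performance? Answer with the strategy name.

Darton: IR = (21.4% − 3.9%) / 1.9% = 9.211
Ashford: IR = (5.3% − 3.9%) / 5.6% = 0.250
Highest: Darton (9.211).

Darton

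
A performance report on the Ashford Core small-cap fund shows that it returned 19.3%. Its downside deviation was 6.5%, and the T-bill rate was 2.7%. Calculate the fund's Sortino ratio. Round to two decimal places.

Sortino = (Rp − Rf) / σd = (19.3% − 2.7%) / 6.5% = 16.60% / 6.5% = 2.5538

2.55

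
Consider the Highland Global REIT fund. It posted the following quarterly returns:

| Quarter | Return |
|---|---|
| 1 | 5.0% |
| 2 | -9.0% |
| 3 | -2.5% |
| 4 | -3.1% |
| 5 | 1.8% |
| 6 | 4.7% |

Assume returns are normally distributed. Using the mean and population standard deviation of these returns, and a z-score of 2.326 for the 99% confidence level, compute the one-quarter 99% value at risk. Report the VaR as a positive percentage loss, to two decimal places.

11.97

r̄ = (5 − 9 − 2.5 − 3.1 + 1.8 + 4.7) / 6 = -0.5167%
Population σ = √[Σ(r − r̄)² / 6] = √[145.5883 / 6] = √24.2647 = 4.9259%
VaR = −(r̄ − z·σ) = −(-0.5167 − 2.326 × 4.9259) = −(-11.9743) = 11.9743%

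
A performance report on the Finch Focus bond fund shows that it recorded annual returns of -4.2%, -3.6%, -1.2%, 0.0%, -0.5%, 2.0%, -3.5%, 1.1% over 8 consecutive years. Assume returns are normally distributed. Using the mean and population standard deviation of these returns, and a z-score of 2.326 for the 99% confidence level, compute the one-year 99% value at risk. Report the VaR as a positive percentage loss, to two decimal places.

μ = (-4.2 − 3.6 − 1.2 + 0 − 0.5 + 2 − 3.5 + 1.1) / 8 = -1.2375%
Σ(r − μ)² = 37.4988; population σ = √(37.4988/8) = 2.1650%
VaR = −(μ − z·σ) = −(-1.2375 − 2.326 × 2.1650) = −(-6.2733) = 6.2733%

6.27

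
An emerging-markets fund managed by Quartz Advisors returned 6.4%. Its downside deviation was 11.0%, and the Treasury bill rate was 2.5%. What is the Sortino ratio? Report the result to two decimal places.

0.35

Sortino = (Rp − Rf) / σd = (6.4% − 2.5%) / 11.0% = 3.90% / 11.0% = 0.3545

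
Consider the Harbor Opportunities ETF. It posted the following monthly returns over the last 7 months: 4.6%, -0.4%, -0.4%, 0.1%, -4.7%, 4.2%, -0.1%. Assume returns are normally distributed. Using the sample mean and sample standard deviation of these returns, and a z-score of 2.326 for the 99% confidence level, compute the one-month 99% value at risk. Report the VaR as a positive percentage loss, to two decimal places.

r̄ = (4.6 − 0.4 − 0.4 + 0.1 − 4.7 + 4.2 − 0.1) / 7 = 3.30 / 7 = 0.4714%
Sample σ = √[Σ(r − r̄)² / 6] = √[59.6743 / 6] = √9.9457 = 3.1537%
VaR = −(r̄ − z·σ) = −(0.4714 − 2.326 × 3.1537) = −(-6.8641) = 6.8641%

6.86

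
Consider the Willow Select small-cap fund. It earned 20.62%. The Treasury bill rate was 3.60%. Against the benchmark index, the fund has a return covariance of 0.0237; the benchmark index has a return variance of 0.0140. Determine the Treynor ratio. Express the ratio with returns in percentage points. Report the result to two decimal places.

β = Cov / Var = 0.0237 / 0.0140 = 1.6929
Treynor = (Rp − Rf) / β = (20.62% − 3.60%) / 1.6929 = 17.02 / 1.6929 = 10.0538

10.05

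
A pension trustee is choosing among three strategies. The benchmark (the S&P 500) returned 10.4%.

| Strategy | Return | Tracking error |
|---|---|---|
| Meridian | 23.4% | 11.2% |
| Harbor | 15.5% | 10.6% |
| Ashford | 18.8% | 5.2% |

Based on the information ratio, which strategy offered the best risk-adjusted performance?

Ashford

Meridian: IR = (23.4% − 10.4%) / 11.2% = 1.161
Harbor: IR = (15.5% − 10.4%) / 10.6% = 0.481
Ashford: IR = (18.8% − 10.4%) / 5.2% = 1.615
Highest: Ashford (1.615).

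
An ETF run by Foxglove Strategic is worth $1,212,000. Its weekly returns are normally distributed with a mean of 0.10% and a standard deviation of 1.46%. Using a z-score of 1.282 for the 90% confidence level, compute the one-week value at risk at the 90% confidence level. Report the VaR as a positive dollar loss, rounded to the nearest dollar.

$21,473

Return at the 90% tail: μ − z·σ = 0.10% − 1.282 × 1.46% = 0.1 − 1.87172 = -1.77172%
VaR = −(-1.77172%) × $1,212,000 = 1.77172% × $1,212,000 = $21,473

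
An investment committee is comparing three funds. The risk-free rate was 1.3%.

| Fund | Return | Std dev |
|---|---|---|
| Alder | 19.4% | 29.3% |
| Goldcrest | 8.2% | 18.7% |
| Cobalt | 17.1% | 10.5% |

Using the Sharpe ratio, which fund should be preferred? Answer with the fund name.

Cobalt

Alder: Sharpe ratio = (19.4% − 1.3%) / 29.3% = 0.618
Goldcrest: Sharpe ratio = (8.2% − 1.3%) / 18.7% = 0.369
Cobalt: Sharpe ratio = (17.1% − 1.3%) / 10.5% = 1.505
Highest: Cobalt (1.505).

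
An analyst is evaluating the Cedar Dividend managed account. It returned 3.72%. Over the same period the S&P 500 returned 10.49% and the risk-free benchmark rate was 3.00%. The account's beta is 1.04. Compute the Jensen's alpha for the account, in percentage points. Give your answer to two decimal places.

CAPM expected return = Rf + β(Rm − Rf) = 3.00% + 1.04 × (10.49% − 3.00%) = 3 + 1.04 × 7.49 = 10.7896%
Jensen's α = Rp − E[R] = 3.72% − 10.7896% = -7.0696

-7.07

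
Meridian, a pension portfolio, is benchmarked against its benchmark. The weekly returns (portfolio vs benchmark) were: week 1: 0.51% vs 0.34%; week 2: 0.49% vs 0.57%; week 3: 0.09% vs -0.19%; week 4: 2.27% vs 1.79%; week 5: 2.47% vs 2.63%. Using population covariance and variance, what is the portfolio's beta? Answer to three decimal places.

r̄p = 1.1660%,  r̄m = 1.0280%
Cov = Σ(rp − r̄p)(rm − r̄m) / 5 = 1.0004
Var(rm) = Σ(rm − r̄m)² / 5 = 1.0627
β = Cov / Var = 1.0004 / 1.0627 = 0.9414

0.941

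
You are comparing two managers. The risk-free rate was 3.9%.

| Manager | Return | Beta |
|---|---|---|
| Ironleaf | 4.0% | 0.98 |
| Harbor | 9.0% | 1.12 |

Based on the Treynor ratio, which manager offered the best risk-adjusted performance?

Ironleaf: Treynor = (4.0% − 3.9%) / 0.98 = 0.102
Harbor: Treynor = (9.0% − 3.9%) / 1.12 = 4.554
Highest: Harbor (4.554).

Harbor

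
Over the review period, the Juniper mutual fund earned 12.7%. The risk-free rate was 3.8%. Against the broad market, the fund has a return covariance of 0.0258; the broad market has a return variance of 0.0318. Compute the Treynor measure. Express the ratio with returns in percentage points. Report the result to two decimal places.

β = Cov / Var = 0.0258 / 0.0318 = 0.8113
Treynor = (Rp − Rf) / β = (12.7% − 3.8%) / 0.8113 = 8.90 / 0.8113 = 10.9700

10.97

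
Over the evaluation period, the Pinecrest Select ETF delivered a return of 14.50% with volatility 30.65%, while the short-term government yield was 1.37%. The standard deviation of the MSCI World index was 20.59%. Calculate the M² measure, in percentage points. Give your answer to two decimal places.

10.19

Sharpe = (Rp − Rf) / σp = (14.50% − 1.37%) / 30.65% = 0.4284
M² = Rf + Sharpe × σm = 1.37% + 0.4284 × 20.59% = 10.1908%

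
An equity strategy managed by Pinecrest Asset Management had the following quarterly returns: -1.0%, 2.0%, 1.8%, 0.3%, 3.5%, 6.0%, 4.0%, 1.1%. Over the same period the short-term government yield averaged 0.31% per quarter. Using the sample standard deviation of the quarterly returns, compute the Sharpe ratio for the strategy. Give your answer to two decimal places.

0.86

μ = (-1 + 2 + 1.8 + 0.3 + 3.5 + 6 + 4 + 1.1) / 8 = 2.2125%
Σ(r − μ)² = (-1 − 2.2125)² + (2 − 2.2125)² + … = 34.6288
σ = √[34.6288 / 7] = 2.2242%
Sharpe = (μ − rf) / σ = (2.2125 − 0.31) / 2.2242 = 1.9025 / 2.2242 = 0.8554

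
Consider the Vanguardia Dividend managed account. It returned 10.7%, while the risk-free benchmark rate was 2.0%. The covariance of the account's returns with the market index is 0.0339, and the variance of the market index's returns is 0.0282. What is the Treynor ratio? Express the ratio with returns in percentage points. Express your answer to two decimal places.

β = Cov / Var = 0.0339 / 0.0282 = 1.2021
Treynor = (Rp − Rf) / β = (10.7% − 2.0%) / 1.2021 = 8.70 / 1.2021 = 7.2373

7.24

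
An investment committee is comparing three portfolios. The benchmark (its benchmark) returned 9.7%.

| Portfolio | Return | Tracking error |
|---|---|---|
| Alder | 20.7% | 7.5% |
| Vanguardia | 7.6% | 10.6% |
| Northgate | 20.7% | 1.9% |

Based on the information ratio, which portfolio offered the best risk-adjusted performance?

Northgate

Alder: IR = (20.7% − 9.7%) / 7.5% = 1.467
Vanguardia: IR = (7.6% − 9.7%) / 10.6% = -0.198
Northgate: IR = (20.7% − 9.7%) / 1.9% = 5.789
Highest: Northgate (5.789).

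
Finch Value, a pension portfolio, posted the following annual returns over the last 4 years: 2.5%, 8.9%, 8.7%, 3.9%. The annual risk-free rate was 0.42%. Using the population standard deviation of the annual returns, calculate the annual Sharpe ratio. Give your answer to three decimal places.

r̄ = (2.5 + 8.9 + 8.7 + 3.9) / 4 = 24.00 / 4 = 6.0000%
Population σ = √[Σ(r − r̄)² / 4] = √[32.3600 / 4] = √8.0900 = 2.8443%
Sharpe = (r̄ − rf) / σ = (6.0000 − 0.42) / 2.8443 = 5.5800 / 2.8443 = 1.9618

1.962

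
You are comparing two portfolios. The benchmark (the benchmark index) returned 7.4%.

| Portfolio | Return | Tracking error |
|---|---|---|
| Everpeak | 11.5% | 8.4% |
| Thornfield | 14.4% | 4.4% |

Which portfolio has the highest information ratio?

Everpeak: IR = (11.5% − 7.4%) / 8.4% = 0.488
Thornfield: IR = (14.4% − 7.4%) / 4.4% = 1.591
Highest: Thornfield (1.591).

Thornfield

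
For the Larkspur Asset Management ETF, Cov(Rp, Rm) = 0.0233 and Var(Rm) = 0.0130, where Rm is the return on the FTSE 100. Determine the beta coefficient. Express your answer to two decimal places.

1.79

β = Cov(Rp, Rm) / Var(Rm) = 0.0233 / 0.0130 = 1.7923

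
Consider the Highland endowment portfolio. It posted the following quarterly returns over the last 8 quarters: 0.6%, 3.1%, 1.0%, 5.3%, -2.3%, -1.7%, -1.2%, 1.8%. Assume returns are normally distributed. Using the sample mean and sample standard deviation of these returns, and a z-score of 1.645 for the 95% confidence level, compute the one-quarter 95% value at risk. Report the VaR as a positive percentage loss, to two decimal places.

3.41

r̄ = (0.6 + 3.1 + 1 + 5.3 − 2.3 − 1.7 − 1.2 + 1.8) / 8 = 0.8250%
Σ(r − r̄)² = (0.6 − 0.8250)² + (3.1 − 0.8250)² + … = 46.4750
sample σ = √(46.4750 / 7) = √6.6393 = 2.5767%
VaR = −(r̄ − z·σ) = −(0.8250 − 1.645 × 2.5767) = −(-3.4137) = 3.4137%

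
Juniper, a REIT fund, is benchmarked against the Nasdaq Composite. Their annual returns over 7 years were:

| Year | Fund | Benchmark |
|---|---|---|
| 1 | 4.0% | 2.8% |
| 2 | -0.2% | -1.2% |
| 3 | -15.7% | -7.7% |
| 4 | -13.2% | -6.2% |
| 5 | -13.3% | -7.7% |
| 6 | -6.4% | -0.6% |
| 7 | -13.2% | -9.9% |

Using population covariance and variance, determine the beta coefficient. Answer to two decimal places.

r̄p = -8.2857%,  r̄m = -4.3571%
Cov = Σ(rp − r̄p)(rm − r̄m) / 7 = 28.3408
Var(rm) = Σ(rm − r̄m)² / 7 = 18.8253
β = Cov / Var = 28.3408 / 18.8253 = 1.5055

1.51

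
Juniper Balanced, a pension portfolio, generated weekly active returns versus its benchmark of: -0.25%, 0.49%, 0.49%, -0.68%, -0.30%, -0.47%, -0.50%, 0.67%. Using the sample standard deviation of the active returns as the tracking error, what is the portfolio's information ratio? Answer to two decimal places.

-0.13

μ = (-0.25 + 0.49 + 0.49 − 0.68 − 0.3 − 0.47 − 0.5 + 0.67) / 8 = -0.0688%
Σ(r − μ)² = 1.9771; sample σ = √(1.9771/7) = 0.5315%
IR = μ / tracking error = -0.0688 / 0.5315 = -0.1294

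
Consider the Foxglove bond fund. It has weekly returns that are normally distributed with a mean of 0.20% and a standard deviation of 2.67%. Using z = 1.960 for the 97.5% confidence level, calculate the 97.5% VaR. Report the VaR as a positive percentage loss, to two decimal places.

VaR (as % loss) = −(μ − z·σ) = −(0.20% − 1.960 × 2.67%) = −(-5.0332%) = 5.0332%

5.03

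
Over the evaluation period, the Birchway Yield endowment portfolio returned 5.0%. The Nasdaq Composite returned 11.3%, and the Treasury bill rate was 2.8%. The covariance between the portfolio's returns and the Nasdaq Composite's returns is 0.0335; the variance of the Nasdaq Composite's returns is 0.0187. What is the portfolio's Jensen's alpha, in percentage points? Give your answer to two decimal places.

-13.03

β = Cov / Var = 0.0335 / 0.0187 = 1.7914
E[R] = Rf + β(Rm − Rf) = 2.8% + 1.7914 × (11.3% − 2.8%) = 18.0269%
α = Rp − E[R] = 5.0% − 18.0269% = -13.0269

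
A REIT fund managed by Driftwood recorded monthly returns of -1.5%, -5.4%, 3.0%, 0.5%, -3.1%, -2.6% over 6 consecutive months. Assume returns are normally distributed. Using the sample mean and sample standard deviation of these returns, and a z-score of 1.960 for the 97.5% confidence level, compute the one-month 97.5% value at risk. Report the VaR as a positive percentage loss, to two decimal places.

7.28

r̄ = (-1.5 − 5.4 + 3 + 0.5 − 3.1 − 2.6) / 6 = -9.10 / 6 = -1.5167%
Σ(r − r̄)² = (-1.5 − (-1.5167))² + (-5.4 − (-1.5167))² + … = 43.2283
σ = √[43.2283 / 5] = 2.9404%
VaR = −(r̄ − z·σ) = −(-1.5167 − 1.960 × 2.9404) = −(-7.2799) = 7.2799%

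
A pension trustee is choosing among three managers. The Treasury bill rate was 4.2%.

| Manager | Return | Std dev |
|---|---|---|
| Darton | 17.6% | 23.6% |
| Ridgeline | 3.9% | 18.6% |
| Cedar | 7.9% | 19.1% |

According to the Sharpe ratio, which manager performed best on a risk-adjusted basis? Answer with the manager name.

Darton: Sharpe ratio = (17.6% − 4.2%) / 23.6% = 0.568
Ridgeline: Sharpe ratio = (3.9% − 4.2%) / 18.6% = -0.016
Cedar: Sharpe ratio = (7.9% − 4.2%) / 19.1% = 0.194
Highest: Darton (0.568).

Darton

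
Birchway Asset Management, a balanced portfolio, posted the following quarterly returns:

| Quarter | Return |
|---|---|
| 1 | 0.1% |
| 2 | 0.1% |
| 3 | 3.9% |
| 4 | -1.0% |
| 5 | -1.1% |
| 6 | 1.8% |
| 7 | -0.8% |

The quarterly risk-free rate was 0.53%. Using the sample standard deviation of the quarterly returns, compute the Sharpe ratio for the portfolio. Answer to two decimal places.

-0.06

Mean return r̄ = 3.00 / 7 = 0.4286%
Σ(r − r̄)² = (0.1 − 0.4286)² + (0.1 − 0.4286)² + (3.9 − 0.4286)² + … = 20.0343
σ = √[20.0343 / 6] = 1.8273%
Sharpe = (r̄ − rf) / σ = (0.4286 − 0.53) / 1.8273 = -0.1014 / 1.8273 = -0.0555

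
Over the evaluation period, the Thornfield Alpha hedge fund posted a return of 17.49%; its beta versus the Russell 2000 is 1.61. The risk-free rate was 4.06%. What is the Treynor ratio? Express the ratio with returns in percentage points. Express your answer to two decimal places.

Treynor = (Rp − Rf) / β = (17.49% − 4.06%) / 1.61 = 13.43 / 1.61 = 8.3416

8.34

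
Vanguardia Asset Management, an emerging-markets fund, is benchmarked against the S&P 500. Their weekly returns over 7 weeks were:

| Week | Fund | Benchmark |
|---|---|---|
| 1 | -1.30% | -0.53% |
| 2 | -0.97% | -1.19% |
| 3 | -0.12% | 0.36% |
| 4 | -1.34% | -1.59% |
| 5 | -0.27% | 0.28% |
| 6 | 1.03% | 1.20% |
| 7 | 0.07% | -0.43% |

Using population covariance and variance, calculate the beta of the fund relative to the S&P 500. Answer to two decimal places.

r̄p = -0.4143%,  r̄m = -0.2714%
Cov = Σ(rp − r̄p)(rm − r̄m) / 7 = 0.6106
Var(rm) = Σ(rm − r̄m)² / 7 = 0.7918
β = Cov / Var = 0.6106 / 0.7918 = 0.7712

0.77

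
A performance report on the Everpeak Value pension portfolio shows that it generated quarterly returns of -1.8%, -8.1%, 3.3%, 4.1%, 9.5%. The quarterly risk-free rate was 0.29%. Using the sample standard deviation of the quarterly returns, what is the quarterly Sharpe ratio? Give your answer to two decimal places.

Mean return r̄ = 7.00 / 5 = 1.4000%
Σ(r − r̄)² = (-1.8 − 1.4000)² + (-8.1 − 1.4000)² + … = 177.0000
sample σ = √(177.0000 / 4) = √44.2500 = 6.6521%
Sharpe = (r̄ − rf) / σ = (1.4000 − 0.29) / 6.6521 = 1.1100 / 6.6521 = 0.1669

0.17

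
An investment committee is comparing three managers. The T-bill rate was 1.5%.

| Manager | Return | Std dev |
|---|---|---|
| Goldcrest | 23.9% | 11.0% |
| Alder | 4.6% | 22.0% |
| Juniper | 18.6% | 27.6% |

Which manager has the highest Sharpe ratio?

Goldcrest

Goldcrest: Sharpe ratio = (23.9% − 1.5%) / 11.0% = 2.036
Alder: Sharpe ratio = (4.6% − 1.5%) / 22.0% = 0.141
Juniper: Sharpe ratio = (18.6% − 1.5%) / 27.6% = 0.620
Highest: Goldcrest (2.036).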